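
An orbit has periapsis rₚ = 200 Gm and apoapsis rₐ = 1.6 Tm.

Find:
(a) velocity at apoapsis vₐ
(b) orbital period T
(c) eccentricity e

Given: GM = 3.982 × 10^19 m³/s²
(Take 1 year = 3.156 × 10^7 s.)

Convert to SI: rₚ = 200 Gm = 2e+11 m; rₐ = 1.6 Tm = 1.6e+12 m.
(a) With a = (rₚ + rₐ)/2 = 9e+11 m, vₐ = √(GM (2/rₐ − 1/a)) = √(3.982e+19 · (2/1.6e+12 − 1/9e+11)) m/s ≈ 2352 m/s
(b) With a = (rₚ + rₐ)/2 = 9e+11 m, T = 2π √(a³/GM) = 2π √((9e+11)³/3.982e+19) s ≈ 8.501e+08 s
(c) e = (rₐ − rₚ)/(rₐ + rₚ) = (1.6e+12 − 2e+11)/(1.6e+12 + 2e+11) ≈ 0.7778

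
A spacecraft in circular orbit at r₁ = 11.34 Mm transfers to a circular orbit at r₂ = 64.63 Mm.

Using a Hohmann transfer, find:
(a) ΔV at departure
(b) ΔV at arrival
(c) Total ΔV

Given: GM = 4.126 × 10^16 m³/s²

Convert to SI: r₁ = 11.34 Mm = 1.134e+07 m; r₂ = 64.63 Mm = 6.463e+07 m.
Transfer semi-major axis: a_t = (r₁ + r₂)/2 = (1.134e+07 + 6.463e+07)/2 = 3.7985e+07 m.
Circular speeds: v₁ = √(GM/r₁) = 60319.5 m/s, v₂ = √(GM/r₂) = 25266.6 m/s.
Transfer speeds (vis-viva v² = GM(2/r − 1/a_t)): v₁ᵗ = 78680.9 m/s, v₂ᵗ = 13805.4 m/s.
(a) ΔV₁ = |v₁ᵗ − v₁| ≈ 1.836e+04 m/s = 18.36 km/s.
(b) ΔV₂ = |v₂ − v₂ᵗ| ≈ 1.146e+04 m/s = 11.46 km/s.
(c) ΔV_total = ΔV₁ + ΔV₂ ≈ 2.982e+04 m/s = 29.82 km/s.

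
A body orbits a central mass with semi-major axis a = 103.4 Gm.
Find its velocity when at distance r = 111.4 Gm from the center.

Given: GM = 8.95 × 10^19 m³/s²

Convert to SI: a = 103.4 Gm = 1.034e+11 m; r = 111.4 Gm = 1.114e+11 m.
Vis-viva: v = √(GM · (2/r − 1/a)).
2/r − 1/a = 2/1.114e+11 − 1/1.034e+11 = 8.28214e-12 m⁻¹.
v = √(8.95e+19 · 8.28214e-12) m/s ≈ 2.723e+04 m/s = 27.23 km/s.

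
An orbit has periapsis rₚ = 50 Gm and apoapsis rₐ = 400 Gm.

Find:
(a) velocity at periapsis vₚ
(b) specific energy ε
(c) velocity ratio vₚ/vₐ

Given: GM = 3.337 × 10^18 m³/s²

Convert to SI: rₚ = 50 Gm = 5e+10 m; rₐ = 400 Gm = 4e+11 m.
(a) With a = (rₚ + rₐ)/2 = 2.25e+11 m, vₚ = √(GM (2/rₚ − 1/a)) = √(3.337e+18 · (2/5e+10 − 1/2.25e+11)) m/s ≈ 1.089e+04 m/s
(b) With a = (rₚ + rₐ)/2 = 2.25e+11 m, ε = −GM/(2a) = −3.337e+18/(2 · 2.25e+11) J/kg ≈ -7.416e+06 J/kg
(c) Conservation of angular momentum (rₚvₚ = rₐvₐ) gives vₚ/vₐ = rₐ/rₚ = 4e+11/5e+10 ≈ 8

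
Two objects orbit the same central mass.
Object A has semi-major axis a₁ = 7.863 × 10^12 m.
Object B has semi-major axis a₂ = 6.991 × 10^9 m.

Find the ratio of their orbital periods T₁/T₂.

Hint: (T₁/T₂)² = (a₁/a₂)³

From Kepler's third law, (T₁/T₂)² = (a₁/a₂)³, so T₁/T₂ = (a₁/a₂)^(3/2).
a₁/a₂ = 7.863e+12 / 6.991e+09 = 1124.73.
T₁/T₂ = (1124.73)^(3/2) ≈ 3.772e+04.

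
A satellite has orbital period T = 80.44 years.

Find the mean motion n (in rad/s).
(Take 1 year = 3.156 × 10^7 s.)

Convert to SI: T = 80.44 years = 2.53869e+09 s.
n = 2π / T.
n = 2π / 2.53869e+09 s ≈ 2.475e-09 rad/s.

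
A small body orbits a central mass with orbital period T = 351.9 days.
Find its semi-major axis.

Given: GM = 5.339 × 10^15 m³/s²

Convert to SI: T = 351.9 days = 3.04042e+07 s.
Invert Kepler's third law: a = (GM · T² / (4π²))^(1/3).
Substituting T = 3.04042e+07 s and GM = 5.339e+15 m³/s²:
a = (5.339e+15 · (3.04042e+07)² / (4π²))^(1/3) m
a ≈ 5e+09 m = 5 Gm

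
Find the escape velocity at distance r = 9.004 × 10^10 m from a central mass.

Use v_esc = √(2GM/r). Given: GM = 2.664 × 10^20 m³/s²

Escape velocity comes from setting total energy to zero: ½v² − GM/r = 0 ⇒ v_esc = √(2GM / r).
v_esc = √(2 · 2.664e+20 / 9.004e+10) m/s ≈ 7.692e+04 m/s = 76.92 km/s.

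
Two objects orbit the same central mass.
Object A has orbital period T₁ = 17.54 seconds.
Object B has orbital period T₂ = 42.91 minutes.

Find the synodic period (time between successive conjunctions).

Convert to SI: T₂ = 42.91 minutes = 2574.6 s.
T_syn = |T₁ · T₂ / (T₁ − T₂)|.
T_syn = |17.54 · 2574.6 / (17.54 − 2574.6)| s ≈ 17.66 s = 17.66 seconds.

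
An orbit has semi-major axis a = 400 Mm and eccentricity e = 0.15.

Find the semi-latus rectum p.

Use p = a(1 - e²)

Convert to SI: a = 400 Mm = 4e+08 m.
p = a (1 − e²).
p = 4e+08 · (1 − (0.15)²) = 4e+08 · 0.9775 ≈ 3.91e+08 m = 391 Mm.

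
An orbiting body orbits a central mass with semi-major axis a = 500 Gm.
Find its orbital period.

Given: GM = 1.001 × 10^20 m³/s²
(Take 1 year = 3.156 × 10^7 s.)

Convert to SI: a = 500 Gm = 5e+11 m.
Kepler's third law: T = 2π √(a³ / GM).
Substituting a = 5e+11 m and GM = 1.001e+20 m³/s²:
T = 2π √((5e+11)³ / 1.001e+20) s
T ≈ 2.22e+08 s = 7.035 years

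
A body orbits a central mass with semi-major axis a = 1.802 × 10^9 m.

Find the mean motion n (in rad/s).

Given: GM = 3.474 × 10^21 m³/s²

n = √(GM / a³).
n = √(3.474e+21 / (1.802e+09)³) rad/s ≈ 0.0007705 rad/s.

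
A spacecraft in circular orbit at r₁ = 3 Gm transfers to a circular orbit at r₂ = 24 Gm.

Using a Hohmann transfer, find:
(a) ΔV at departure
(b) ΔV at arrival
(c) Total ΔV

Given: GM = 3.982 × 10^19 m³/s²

Convert to SI: r₁ = 3 Gm = 3e+09 m; r₂ = 24 Gm = 2.4e+10 m.
Transfer semi-major axis: a_t = (r₁ + r₂)/2 = (3e+09 + 2.4e+10)/2 = 1.35e+10 m.
Circular speeds: v₁ = √(GM/r₁) = 115210 m/s, v₂ = √(GM/r₂) = 40732.9 m/s.
Transfer speeds (vis-viva v² = GM(2/r − 1/a_t)): v₁ᵗ = 153613 m/s, v₂ᵗ = 19201.7 m/s.
(a) ΔV₁ = |v₁ᵗ − v₁| ≈ 3.84e+04 m/s = 38.4 km/s.
(b) ΔV₂ = |v₂ − v₂ᵗ| ≈ 2.153e+04 m/s = 21.53 km/s.
(c) ΔV_total = ΔV₁ + ΔV₂ ≈ 5.993e+04 m/s = 59.93 km/s.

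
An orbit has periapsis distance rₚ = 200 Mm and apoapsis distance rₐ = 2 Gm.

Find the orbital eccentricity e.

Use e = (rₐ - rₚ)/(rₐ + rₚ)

Convert to SI: rₚ = 200 Mm = 2e+08 m; rₐ = 2 Gm = 2e+09 m.
e = (rₐ − rₚ) / (rₐ + rₚ).
e = (2e+09 − 2e+08) / (2e+09 + 2e+08) = 1.8e+09 / 2.2e+09 ≈ 0.8182.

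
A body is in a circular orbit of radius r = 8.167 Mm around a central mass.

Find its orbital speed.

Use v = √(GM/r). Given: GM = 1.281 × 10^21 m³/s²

Convert to SI: r = 8.167 Mm = 8.167e+06 m.
For a circular orbit, gravity supplies the centripetal force, so v = √(GM / r).
v = √(1.281e+21 / 8.167e+06) m/s ≈ 1.252e+07 m/s = 1.252e+04 km/s.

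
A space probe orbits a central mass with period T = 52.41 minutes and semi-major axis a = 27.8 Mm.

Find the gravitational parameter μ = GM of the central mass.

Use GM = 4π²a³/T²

Convert to SI: T = 52.41 minutes = 3144.6 s; a = 27.8 Mm = 2.78e+07 m.
GM = 4π² · a³ / T².
GM = 4π² · (2.78e+07)³ / (3144.6)² m³/s² ≈ 8.578e+16 m³/s² = 8.578 × 10^16 m³/s².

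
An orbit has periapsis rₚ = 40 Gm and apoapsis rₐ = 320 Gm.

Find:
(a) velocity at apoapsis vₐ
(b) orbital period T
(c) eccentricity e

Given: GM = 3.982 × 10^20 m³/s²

Convert to SI: rₚ = 40 Gm = 4e+10 m; rₐ = 320 Gm = 3.2e+11 m.
(a) With a = (rₚ + rₐ)/2 = 1.8e+11 m, vₐ = √(GM (2/rₐ − 1/a)) = √(3.982e+20 · (2/3.2e+11 − 1/1.8e+11)) m/s ≈ 1.663e+04 m/s
(b) With a = (rₚ + rₐ)/2 = 1.8e+11 m, T = 2π √(a³/GM) = 2π √((1.8e+11)³/3.982e+20) s ≈ 2.405e+07 s
(c) e = (rₐ − rₚ)/(rₐ + rₚ) = (3.2e+11 − 4e+10)/(3.2e+11 + 4e+10) ≈ 0.7778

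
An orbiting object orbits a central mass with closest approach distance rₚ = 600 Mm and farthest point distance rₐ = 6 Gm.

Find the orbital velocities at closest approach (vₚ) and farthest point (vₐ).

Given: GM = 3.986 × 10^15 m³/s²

Convert to SI: rₚ = 600 Mm = 6e+08 m; rₐ = 6 Gm = 6e+09 m.
Use the vis-viva equation v² = GM(2/r − 1/a) with a = (rₚ + rₐ)/2 = (6e+08 + 6e+09)/2 = 3.3e+09 m.
vₚ = √(GM · (2/rₚ − 1/a)) = √(3.986e+15 · (2/6e+08 − 1/3.3e+09)) m/s ≈ 3475 m/s = 3.475 km/s.
vₐ = √(GM · (2/rₐ − 1/a)) = √(3.986e+15 · (2/6e+09 − 1/3.3e+09)) m/s ≈ 347.5 m/s = 347.5 m/s.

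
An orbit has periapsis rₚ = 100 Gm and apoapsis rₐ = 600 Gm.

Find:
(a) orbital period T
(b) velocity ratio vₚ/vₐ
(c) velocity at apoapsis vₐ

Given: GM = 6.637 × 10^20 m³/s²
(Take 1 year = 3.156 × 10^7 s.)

Convert to SI: rₚ = 100 Gm = 1e+11 m; rₐ = 600 Gm = 6e+11 m.
(a) With a = (rₚ + rₐ)/2 = 3.5e+11 m, T = 2π √(a³/GM) = 2π √((3.5e+11)³/6.637e+20) s ≈ 5.05e+07 s
(b) Conservation of angular momentum (rₚvₚ = rₐvₐ) gives vₚ/vₐ = rₐ/rₚ = 6e+11/1e+11 ≈ 6
(c) With a = (rₚ + rₐ)/2 = 3.5e+11 m, vₐ = √(GM (2/rₐ − 1/a)) = √(6.637e+20 · (2/6e+11 − 1/3.5e+11)) m/s ≈ 1.778e+04 m/s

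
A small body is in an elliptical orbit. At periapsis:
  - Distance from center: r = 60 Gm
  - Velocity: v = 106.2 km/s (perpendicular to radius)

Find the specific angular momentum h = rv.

Convert to SI: r = 60 Gm = 6e+10 m; v = 106.2 km/s = 106200 m/s.
With v perpendicular to r, h = r · v.
h = 6e+10 · 106200 m²/s ≈ 6.372e+15 m²/s.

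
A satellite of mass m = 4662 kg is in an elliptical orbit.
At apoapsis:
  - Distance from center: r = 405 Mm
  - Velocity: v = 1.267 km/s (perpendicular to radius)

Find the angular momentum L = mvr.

Convert to SI: r = 405 Mm = 4.05e+08 m; v = 1.267 km/s = 1267 m/s.
Since v is perpendicular to r, L = m · v · r.
L = 4662 · 1267 · 4.05e+08 kg·m²/s ≈ 2.392e+15 kg·m²/s.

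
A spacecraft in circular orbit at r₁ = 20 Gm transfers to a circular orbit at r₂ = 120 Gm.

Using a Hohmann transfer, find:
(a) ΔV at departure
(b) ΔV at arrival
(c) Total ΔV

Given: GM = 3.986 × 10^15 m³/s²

Convert to SI: r₁ = 20 Gm = 2e+10 m; r₂ = 120 Gm = 1.2e+11 m.
Transfer semi-major axis: a_t = (r₁ + r₂)/2 = (2e+10 + 1.2e+11)/2 = 7e+10 m.
Circular speeds: v₁ = √(GM/r₁) = 446.43 m/s, v₂ = √(GM/r₂) = 182.254 m/s.
Transfer speeds (vis-viva v² = GM(2/r − 1/a_t)): v₁ᵗ = 584.514 m/s, v₂ᵗ = 97.4191 m/s.
(a) ΔV₁ = |v₁ᵗ − v₁| ≈ 138.1 m/s = 138.1 m/s.
(b) ΔV₂ = |v₂ − v₂ᵗ| ≈ 84.84 m/s = 84.84 m/s.
(c) ΔV_total = ΔV₁ + ΔV₂ ≈ 222.9 m/s = 222.9 m/s.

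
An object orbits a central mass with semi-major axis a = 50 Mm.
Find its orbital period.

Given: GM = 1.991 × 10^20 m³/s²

Convert to SI: a = 50 Mm = 5e+07 m.
Kepler's third law: T = 2π √(a³ / GM).
Substituting a = 5e+07 m and GM = 1.991e+20 m³/s²:
T = 2π √((5e+07)³ / 1.991e+20) s
T ≈ 157.4 s = 2.624 minutes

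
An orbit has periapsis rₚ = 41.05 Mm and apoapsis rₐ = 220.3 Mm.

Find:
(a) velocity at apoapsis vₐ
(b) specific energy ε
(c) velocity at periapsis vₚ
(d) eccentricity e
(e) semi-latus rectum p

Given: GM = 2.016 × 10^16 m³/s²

Convert to SI: rₚ = 41.05 Mm = 4.105e+07 m; rₐ = 220.3 Mm = 2.203e+08 m.
(a) With a = (rₚ + rₐ)/2 = 1.30675e+08 m, vₐ = √(GM (2/rₐ − 1/a)) = √(2.016e+16 · (2/2.203e+08 − 1/1.30675e+08)) m/s ≈ 5362 m/s
(b) With a = (rₚ + rₐ)/2 = 1.30675e+08 m, ε = −GM/(2a) = −2.016e+16/(2 · 1.30675e+08) J/kg ≈ -7.714e+07 J/kg
(c) With a = (rₚ + rₐ)/2 = 1.30675e+08 m, vₚ = √(GM (2/rₚ − 1/a)) = √(2.016e+16 · (2/4.105e+07 − 1/1.30675e+08)) m/s ≈ 2.877e+04 m/s
(d) e = (rₐ − rₚ)/(rₐ + rₚ) = (2.203e+08 − 4.105e+07)/(2.203e+08 + 4.105e+07) ≈ 0.6859
(e) From a = (rₚ + rₐ)/2 = 1.30675e+08 m and e = (rₐ − rₚ)/(rₐ + rₚ) = 0.685862, p = a(1 − e²) = 1.30675e+08 · (1 − (0.685862)²) ≈ 6.92e+07 m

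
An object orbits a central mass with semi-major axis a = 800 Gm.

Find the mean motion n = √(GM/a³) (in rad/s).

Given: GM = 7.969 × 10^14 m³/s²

Convert to SI: a = 800 Gm = 8e+11 m.
n = √(GM / a³).
n = √(7.969e+14 / (8e+11)³) rad/s ≈ 3.945e-11 rad/s.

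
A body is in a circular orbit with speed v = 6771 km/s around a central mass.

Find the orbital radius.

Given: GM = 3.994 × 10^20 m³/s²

Convert to SI: v = 6771 km/s = 6.771e+06 m/s.
For a circular orbit, v² = GM / r, so r = GM / v².
r = 3.994e+20 / (6.771e+06)² m ≈ 8.712e+06 m = 8.712 Mm.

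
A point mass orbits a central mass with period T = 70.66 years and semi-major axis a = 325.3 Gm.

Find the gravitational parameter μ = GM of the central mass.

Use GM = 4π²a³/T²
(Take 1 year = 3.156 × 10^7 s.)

Convert to SI: T = 70.66 years = 2.23003e+09 s; a = 325.3 Gm = 3.253e+11 m.
GM = 4π² · a³ / T².
GM = 4π² · (3.253e+11)³ / (2.23003e+09)² m³/s² ≈ 2.733e+17 m³/s² = 2.733 × 10^17 m³/s².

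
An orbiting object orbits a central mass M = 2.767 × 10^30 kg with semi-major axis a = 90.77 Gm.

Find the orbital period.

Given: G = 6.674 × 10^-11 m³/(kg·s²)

Convert to SI: a = 90.77 Gm = 9.077e+10 m.
GM = G · M = 6.674e-11 · 2.767e+30 = 1.8467e+20 m³/s².
Kepler's third law: T = 2π √(a³ / GM).
Substituting a = 9.077e+10 m and GM = 1.8467e+20 m³/s²:
T = 2π √((9.077e+10)³ / 1.8467e+20) s
T ≈ 1.264e+07 s = 146.3 days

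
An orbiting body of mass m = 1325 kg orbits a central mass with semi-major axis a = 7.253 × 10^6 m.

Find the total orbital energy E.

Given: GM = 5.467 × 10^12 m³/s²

E = −GMm / (2a).
E = −5.467e+12 · 1325 / (2 · 7.253e+06) J ≈ -4.994e+08 J = -499.4 MJ.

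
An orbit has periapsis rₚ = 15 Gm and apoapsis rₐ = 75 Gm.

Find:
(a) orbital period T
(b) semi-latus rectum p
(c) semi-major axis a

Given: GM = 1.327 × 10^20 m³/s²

Convert to SI: rₚ = 15 Gm = 1.5e+10 m; rₐ = 75 Gm = 7.5e+10 m.
(a) With a = (rₚ + rₐ)/2 = 4.5e+10 m, T = 2π √(a³/GM) = 2π √((4.5e+10)³/1.327e+20) s ≈ 5.207e+06 s
(b) From a = (rₚ + rₐ)/2 = 4.5e+10 m and e = (rₐ − rₚ)/(rₐ + rₚ) = 0.666667, p = a(1 − e²) = 4.5e+10 · (1 − (0.666667)²) ≈ 2.5e+10 m
(c) a = (rₚ + rₐ)/2 = (1.5e+10 + 7.5e+10)/2 ≈ 4.5e+10 m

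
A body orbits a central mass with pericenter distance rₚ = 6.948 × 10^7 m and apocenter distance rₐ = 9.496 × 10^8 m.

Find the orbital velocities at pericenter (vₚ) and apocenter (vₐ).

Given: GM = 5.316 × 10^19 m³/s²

Use the vis-viva equation v² = GM(2/r − 1/a) with a = (rₚ + rₐ)/2 = (6.948e+07 + 9.496e+08)/2 = 5.0954e+08 m.
vₚ = √(GM · (2/rₚ − 1/a)) = √(5.316e+19 · (2/6.948e+07 − 1/5.0954e+08)) m/s ≈ 1.194e+06 m/s = 1194 km/s.
vₐ = √(GM · (2/rₐ − 1/a)) = √(5.316e+19 · (2/9.496e+08 − 1/5.0954e+08)) m/s ≈ 8.737e+04 m/s = 87.37 km/s.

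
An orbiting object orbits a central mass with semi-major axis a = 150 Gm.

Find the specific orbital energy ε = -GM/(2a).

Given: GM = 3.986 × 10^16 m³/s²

Convert to SI: a = 150 Gm = 1.5e+11 m.
ε = −GM / (2a).
ε = −3.986e+16 / (2 · 1.5e+11) J/kg ≈ -1.329e+05 J/kg = -132.9 kJ/kg.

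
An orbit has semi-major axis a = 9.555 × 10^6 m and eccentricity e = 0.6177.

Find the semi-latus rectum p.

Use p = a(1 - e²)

p = a (1 − e²).
p = 9.555e+06 · (1 − (0.6177)²) = 9.555e+06 · 0.618447 ≈ 5.909e+06 m = 5.909 × 10^6 m.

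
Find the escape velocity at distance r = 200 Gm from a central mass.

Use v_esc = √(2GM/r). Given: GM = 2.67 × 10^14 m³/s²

Convert to SI: r = 200 Gm = 2e+11 m.
Escape velocity comes from setting total energy to zero: ½v² − GM/r = 0 ⇒ v_esc = √(2GM / r).
v_esc = √(2 · 2.67e+14 / 2e+11) m/s ≈ 51.67 m/s = 51.67 m/s.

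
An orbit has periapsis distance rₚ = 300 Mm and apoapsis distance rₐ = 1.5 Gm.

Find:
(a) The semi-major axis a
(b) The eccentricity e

Convert to SI: rₚ = 300 Mm = 3e+08 m; rₐ = 1.5 Gm = 1.5e+09 m.
(a) a = (rₚ + rₐ) / 2 = (3e+08 + 1.5e+09) / 2 ≈ 9e+08 m = 900 Mm.
(b) e = (rₐ − rₚ) / (rₐ + rₚ) = (1.5e+09 − 3e+08) / (1.5e+09 + 3e+08) ≈ 0.6667.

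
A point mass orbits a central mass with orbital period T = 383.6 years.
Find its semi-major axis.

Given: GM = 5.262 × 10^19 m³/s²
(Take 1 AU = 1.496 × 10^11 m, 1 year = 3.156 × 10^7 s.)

Convert to SI: T = 383.6 years = 1.21064e+10 s.
Invert Kepler's third law: a = (GM · T² / (4π²))^(1/3).
Substituting T = 1.21064e+10 s and GM = 5.262e+19 m³/s²:
a = (5.262e+19 · (1.21064e+10)² / (4π²))^(1/3) m
a ≈ 5.802e+12 m = 38.79 AU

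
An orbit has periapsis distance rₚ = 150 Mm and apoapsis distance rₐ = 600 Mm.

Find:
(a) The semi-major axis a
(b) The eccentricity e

Convert to SI: rₚ = 150 Mm = 1.5e+08 m; rₐ = 600 Mm = 6e+08 m.
(a) a = (rₚ + rₐ) / 2 = (1.5e+08 + 6e+08) / 2 ≈ 3.75e+08 m = 375 Mm.
(b) e = (rₐ − rₚ) / (rₐ + rₚ) = (6e+08 − 1.5e+08) / (6e+08 + 1.5e+08) ≈ 0.6.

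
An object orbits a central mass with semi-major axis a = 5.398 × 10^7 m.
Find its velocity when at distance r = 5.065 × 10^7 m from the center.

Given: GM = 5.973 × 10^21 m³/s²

Vis-viva: v = √(GM · (2/r − 1/a)).
2/r − 1/a = 2/5.065e+07 − 1/5.398e+07 = 2.09613e-08 m⁻¹.
v = √(5.973e+21 · 2.09613e-08) m/s ≈ 1.119e+07 m/s = 1.119e+04 km/s.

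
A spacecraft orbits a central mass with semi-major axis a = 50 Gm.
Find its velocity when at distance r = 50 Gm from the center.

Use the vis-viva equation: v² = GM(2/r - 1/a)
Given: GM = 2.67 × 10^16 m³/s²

Convert to SI: a = 50 Gm = 5e+10 m; r = 50 Gm = 5e+10 m.
Vis-viva: v = √(GM · (2/r − 1/a)).
2/r − 1/a = 2/5e+10 − 1/5e+10 = 2e-11 m⁻¹.
v = √(2.67e+16 · 2e-11) m/s ≈ 730.8 m/s = 730.8 m/s.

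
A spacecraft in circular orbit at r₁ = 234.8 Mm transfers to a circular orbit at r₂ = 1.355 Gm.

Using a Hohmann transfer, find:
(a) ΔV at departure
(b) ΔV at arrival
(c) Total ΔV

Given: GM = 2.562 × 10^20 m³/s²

Convert to SI: r₁ = 234.8 Mm = 2.348e+08 m; r₂ = 1.355 Gm = 1.355e+09 m.
Transfer semi-major axis: a_t = (r₁ + r₂)/2 = (2.348e+08 + 1.355e+09)/2 = 7.949e+08 m.
Circular speeds: v₁ = √(GM/r₁) = 1.04458e+06 m/s, v₂ = √(GM/r₂) = 434830 m/s.
Transfer speeds (vis-viva v² = GM(2/r − 1/a_t)): v₁ᵗ = 1.36381e+06 m/s, v₂ᵗ = 236327 m/s.
(a) ΔV₁ = |v₁ᵗ − v₁| ≈ 3.192e+05 m/s = 319.2 km/s.
(b) ΔV₂ = |v₂ − v₂ᵗ| ≈ 1.985e+05 m/s = 198.5 km/s.
(c) ΔV_total = ΔV₁ + ΔV₂ ≈ 5.177e+05 m/s = 517.7 km/s.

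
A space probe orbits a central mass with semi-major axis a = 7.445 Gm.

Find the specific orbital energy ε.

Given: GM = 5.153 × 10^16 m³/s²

Convert to SI: a = 7.445 Gm = 7.445e+09 m.
ε = −GM / (2a).
ε = −5.153e+16 / (2 · 7.445e+09) J/kg ≈ -3.461e+06 J/kg = -3.461 MJ/kg.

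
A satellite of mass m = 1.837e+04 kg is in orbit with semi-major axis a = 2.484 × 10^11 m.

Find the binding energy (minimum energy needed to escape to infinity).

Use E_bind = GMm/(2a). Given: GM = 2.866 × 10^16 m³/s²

Total orbital energy is E = −GMm/(2a); binding energy is E_bind = −E = GMm/(2a).
E_bind = 2.866e+16 · 1.837e+04 / (2 · 2.484e+11) J ≈ 1.06e+09 J = 1.06 GJ.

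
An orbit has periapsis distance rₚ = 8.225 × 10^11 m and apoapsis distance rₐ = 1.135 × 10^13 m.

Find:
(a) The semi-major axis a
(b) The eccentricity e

(a) a = (rₚ + rₐ) / 2 = (8.225e+11 + 1.135e+13) / 2 ≈ 6.086e+12 m = 6.086 × 10^12 m.
(b) e = (rₐ − rₚ) / (rₐ + rₚ) = (1.135e+13 − 8.225e+11) / (1.135e+13 + 8.225e+11) ≈ 0.8649.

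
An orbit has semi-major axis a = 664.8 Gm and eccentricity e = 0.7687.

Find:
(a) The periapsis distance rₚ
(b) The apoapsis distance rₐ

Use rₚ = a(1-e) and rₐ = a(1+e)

Convert to SI: a = 664.8 Gm = 6.648e+11 m.
(a) rₚ = a(1 − e) = 6.648e+11 · (1 − 0.7687) = 6.648e+11 · 0.2313 ≈ 1.538e+11 m = 153.8 Gm.
(b) rₐ = a(1 + e) = 6.648e+11 · (1 + 0.7687) = 6.648e+11 · 1.7687 ≈ 1.176e+12 m = 1.176 Tm.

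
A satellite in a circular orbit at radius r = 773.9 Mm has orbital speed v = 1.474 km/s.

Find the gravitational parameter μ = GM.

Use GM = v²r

Convert to SI: r = 773.9 Mm = 7.739e+08 m; v = 1.474 km/s = 1474 m/s.
For a circular orbit v² = GM/r, so GM = v² · r.
GM = (1474)² · 7.739e+08 m³/s² ≈ 1.681e+15 m³/s² = 1.681 × 10^15 m³/s².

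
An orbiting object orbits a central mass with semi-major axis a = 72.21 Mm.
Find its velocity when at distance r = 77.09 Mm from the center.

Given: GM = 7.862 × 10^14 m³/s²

Convert to SI: a = 72.21 Mm = 7.221e+07 m; r = 77.09 Mm = 7.709e+07 m.
Vis-viva: v = √(GM · (2/r − 1/a)).
2/r − 1/a = 2/7.709e+07 − 1/7.221e+07 = 1.20952e-08 m⁻¹.
v = √(7.862e+14 · 1.20952e-08) m/s ≈ 3084 m/s = 3.084 km/s.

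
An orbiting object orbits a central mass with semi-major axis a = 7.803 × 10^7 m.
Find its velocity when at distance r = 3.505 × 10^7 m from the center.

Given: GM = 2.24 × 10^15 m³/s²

Vis-viva: v = √(GM · (2/r − 1/a)).
2/r − 1/a = 2/3.505e+07 − 1/7.803e+07 = 4.42458e-08 m⁻¹.
v = √(2.24e+15 · 4.42458e-08) m/s ≈ 9955 m/s = 9.955 km/s.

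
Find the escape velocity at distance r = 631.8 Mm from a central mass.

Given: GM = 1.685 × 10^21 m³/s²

Convert to SI: r = 631.8 Mm = 6.318e+08 m.
Escape velocity comes from setting total energy to zero: ½v² − GM/r = 0 ⇒ v_esc = √(2GM / r).
v_esc = √(2 · 1.685e+21 / 6.318e+08) m/s ≈ 2.31e+06 m/s = 2310 km/s.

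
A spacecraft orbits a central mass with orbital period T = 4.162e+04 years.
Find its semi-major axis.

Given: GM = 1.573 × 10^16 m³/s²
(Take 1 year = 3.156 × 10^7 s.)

Convert to SI: T = 4.162e+04 years = 1.31353e+12 s.
Invert Kepler's third law: a = (GM · T² / (4π²))^(1/3).
Substituting T = 1.31353e+12 s and GM = 1.573e+16 m³/s²:
a = (1.573e+16 · (1.31353e+12)² / (4π²))^(1/3) m
a ≈ 8.826e+12 m = 8.826 Tm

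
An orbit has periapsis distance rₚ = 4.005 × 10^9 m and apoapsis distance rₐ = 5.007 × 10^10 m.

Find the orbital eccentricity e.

e = (rₐ − rₚ) / (rₐ + rₚ).
e = (5.007e+10 − 4.005e+09) / (5.007e+10 + 4.005e+09) = 4.6065e+10 / 5.4075e+10 ≈ 0.8519.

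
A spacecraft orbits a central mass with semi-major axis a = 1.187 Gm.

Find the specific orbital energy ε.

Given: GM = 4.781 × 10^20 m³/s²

Convert to SI: a = 1.187 Gm = 1.187e+09 m.
ε = −GM / (2a).
ε = −4.781e+20 / (2 · 1.187e+09) J/kg ≈ -2.014e+11 J/kg = -201.4 GJ/kg.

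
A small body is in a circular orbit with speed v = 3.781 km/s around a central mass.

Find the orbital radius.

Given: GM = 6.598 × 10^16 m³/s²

Convert to SI: v = 3.781 km/s = 3781 m/s.
For a circular orbit, v² = GM / r, so r = GM / v².
r = 6.598e+16 / (3781)² m ≈ 4.615e+09 m = 4.615 × 10^9 m.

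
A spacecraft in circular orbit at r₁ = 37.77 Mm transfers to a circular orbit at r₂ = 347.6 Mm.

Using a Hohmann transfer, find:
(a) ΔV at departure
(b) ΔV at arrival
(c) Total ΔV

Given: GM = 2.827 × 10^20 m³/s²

Convert to SI: r₁ = 37.77 Mm = 3.777e+07 m; r₂ = 347.6 Mm = 3.476e+08 m.
Transfer semi-major axis: a_t = (r₁ + r₂)/2 = (3.777e+07 + 3.476e+08)/2 = 1.92685e+08 m.
Circular speeds: v₁ = √(GM/r₁) = 2.73583e+06 m/s, v₂ = √(GM/r₂) = 901827 m/s.
Transfer speeds (vis-viva v² = GM(2/r − 1/a_t)): v₁ᵗ = 3.67456e+06 m/s, v₂ᵗ = 399275 m/s.
(a) ΔV₁ = |v₁ᵗ − v₁| ≈ 9.387e+05 m/s = 938.7 km/s.
(b) ΔV₂ = |v₂ − v₂ᵗ| ≈ 5.026e+05 m/s = 502.6 km/s.
(c) ΔV_total = ΔV₁ + ΔV₂ ≈ 1.441e+06 m/s = 1441 km/s.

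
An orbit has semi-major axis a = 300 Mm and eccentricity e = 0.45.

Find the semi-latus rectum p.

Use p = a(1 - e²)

Convert to SI: a = 300 Mm = 3e+08 m.
p = a (1 − e²).
p = 3e+08 · (1 − (0.45)²) = 3e+08 · 0.7975 ≈ 2.392e+08 m = 239.2 Mm.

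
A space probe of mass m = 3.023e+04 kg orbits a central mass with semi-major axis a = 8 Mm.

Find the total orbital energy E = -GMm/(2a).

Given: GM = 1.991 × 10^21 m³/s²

Convert to SI: a = 8 Mm = 8e+06 m.
E = −GMm / (2a).
E = −1.991e+21 · 3.023e+04 / (2 · 8e+06) J ≈ -3.762e+18 J = -3.762 EJ.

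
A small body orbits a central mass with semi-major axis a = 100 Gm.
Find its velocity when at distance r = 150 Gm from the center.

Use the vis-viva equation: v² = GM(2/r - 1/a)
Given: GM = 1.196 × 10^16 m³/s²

Convert to SI: a = 100 Gm = 1e+11 m; r = 150 Gm = 1.5e+11 m.
Vis-viva: v = √(GM · (2/r − 1/a)).
2/r − 1/a = 2/1.5e+11 − 1/1e+11 = 3.33333e-12 m⁻¹.
v = √(1.196e+16 · 3.33333e-12) m/s ≈ 199.7 m/s = 199.7 m/s.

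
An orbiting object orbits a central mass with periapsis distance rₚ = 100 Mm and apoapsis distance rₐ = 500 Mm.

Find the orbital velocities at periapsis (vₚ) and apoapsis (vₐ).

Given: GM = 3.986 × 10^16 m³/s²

Convert to SI: rₚ = 100 Mm = 1e+08 m; rₐ = 500 Mm = 5e+08 m.
Use the vis-viva equation v² = GM(2/r − 1/a) with a = (rₚ + rₐ)/2 = (1e+08 + 5e+08)/2 = 3e+08 m.
vₚ = √(GM · (2/rₚ − 1/a)) = √(3.986e+16 · (2/1e+08 − 1/3e+08)) m/s ≈ 2.577e+04 m/s = 25.77 km/s.
vₐ = √(GM · (2/rₐ − 1/a)) = √(3.986e+16 · (2/5e+08 − 1/3e+08)) m/s ≈ 5155 m/s = 5.155 km/s.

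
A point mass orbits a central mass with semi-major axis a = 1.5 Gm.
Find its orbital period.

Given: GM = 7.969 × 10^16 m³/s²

Convert to SI: a = 1.5 Gm = 1.5e+09 m.
Kepler's third law: T = 2π √(a³ / GM).
Substituting a = 1.5e+09 m and GM = 7.969e+16 m³/s²:
T = 2π √((1.5e+09)³ / 7.969e+16) s
T ≈ 1.293e+06 s = 14.97 days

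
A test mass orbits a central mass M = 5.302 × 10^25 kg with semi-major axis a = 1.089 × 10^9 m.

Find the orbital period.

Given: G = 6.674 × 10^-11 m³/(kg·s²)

GM = G · M = 6.674e-11 · 5.302e+25 = 3.53855e+15 m³/s².
Kepler's third law: T = 2π √(a³ / GM).
Substituting a = 1.089e+09 m and GM = 3.53855e+15 m³/s²:
T = 2π √((1.089e+09)³ / 3.53855e+15) s
T ≈ 3.796e+06 s = 43.93 days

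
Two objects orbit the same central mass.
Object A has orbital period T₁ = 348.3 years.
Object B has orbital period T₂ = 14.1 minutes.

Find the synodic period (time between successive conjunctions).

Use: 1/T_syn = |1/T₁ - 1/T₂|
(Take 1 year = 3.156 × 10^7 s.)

Convert to SI: T₁ = 348.3 years = 1.09923e+10 s; T₂ = 14.1 minutes = 846 s.
T_syn = |T₁ · T₂ / (T₁ − T₂)|.
T_syn = |1.09923e+10 · 846 / (1.09923e+10 − 846)| s ≈ 846 s = 14.1 minutes.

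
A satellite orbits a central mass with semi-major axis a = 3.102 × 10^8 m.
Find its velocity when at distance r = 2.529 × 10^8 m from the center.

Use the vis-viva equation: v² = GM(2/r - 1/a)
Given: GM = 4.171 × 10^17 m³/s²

Vis-viva: v = √(GM · (2/r − 1/a)).
2/r − 1/a = 2/2.529e+08 − 1/3.102e+08 = 4.68454e-09 m⁻¹.
v = √(4.171e+17 · 4.68454e-09) m/s ≈ 4.42e+04 m/s = 44.2 km/s.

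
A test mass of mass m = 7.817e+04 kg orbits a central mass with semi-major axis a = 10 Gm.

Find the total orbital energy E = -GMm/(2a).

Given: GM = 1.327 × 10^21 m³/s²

Convert to SI: a = 10 Gm = 1e+10 m.
E = −GMm / (2a).
E = −1.327e+21 · 7.817e+04 / (2 · 1e+10) J ≈ -5.187e+15 J = -5.187 PJ.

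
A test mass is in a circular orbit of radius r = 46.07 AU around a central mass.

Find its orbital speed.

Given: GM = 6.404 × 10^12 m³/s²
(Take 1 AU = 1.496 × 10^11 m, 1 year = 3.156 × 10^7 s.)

Convert to SI: r = 46.07 AU = 6.89207e+12 m.
For a circular orbit, gravity supplies the centripetal force, so v = √(GM / r).
v = √(6.404e+12 / 6.89207e+12) m/s ≈ 0.9639 m/s = 0.0002034 AU/year.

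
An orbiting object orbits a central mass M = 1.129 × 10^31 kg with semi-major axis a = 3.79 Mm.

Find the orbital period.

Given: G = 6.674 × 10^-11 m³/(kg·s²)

Convert to SI: a = 3.79 Mm = 3.79e+06 m.
GM = G · M = 6.674e-11 · 1.129e+31 = 7.53495e+20 m³/s².
Kepler's third law: T = 2π √(a³ / GM).
Substituting a = 3.79e+06 m and GM = 7.53495e+20 m³/s²:
T = 2π √((3.79e+06)³ / 7.53495e+20) s
T ≈ 1.689 s = 1.689 seconds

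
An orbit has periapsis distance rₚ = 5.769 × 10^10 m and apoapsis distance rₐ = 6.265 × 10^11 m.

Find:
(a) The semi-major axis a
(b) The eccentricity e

(a) a = (rₚ + rₐ) / 2 = (5.769e+10 + 6.265e+11) / 2 ≈ 3.421e+11 m = 3.421 × 10^11 m.
(b) e = (rₐ − rₚ) / (rₐ + rₚ) = (6.265e+11 − 5.769e+10) / (6.265e+11 + 5.769e+10) ≈ 0.8314.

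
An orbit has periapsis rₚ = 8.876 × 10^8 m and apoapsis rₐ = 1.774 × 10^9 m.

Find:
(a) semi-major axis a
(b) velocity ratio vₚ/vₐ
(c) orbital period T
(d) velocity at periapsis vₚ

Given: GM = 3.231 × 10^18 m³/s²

(a) a = (rₚ + rₐ)/2 = (8.876e+08 + 1.774e+09)/2 ≈ 1.331e+09 m
(b) Conservation of angular momentum (rₚvₚ = rₐvₐ) gives vₚ/vₐ = rₐ/rₚ = 1.774e+09/8.876e+08 ≈ 1.999
(c) With a = (rₚ + rₐ)/2 = 1.3308e+09 m, T = 2π √(a³/GM) = 2π √((1.3308e+09)³/3.231e+18) s ≈ 1.697e+05 s
(d) With a = (rₚ + rₐ)/2 = 1.3308e+09 m, vₚ = √(GM (2/rₚ − 1/a)) = √(3.231e+18 · (2/8.876e+08 − 1/1.3308e+09)) m/s ≈ 6.966e+04 m/s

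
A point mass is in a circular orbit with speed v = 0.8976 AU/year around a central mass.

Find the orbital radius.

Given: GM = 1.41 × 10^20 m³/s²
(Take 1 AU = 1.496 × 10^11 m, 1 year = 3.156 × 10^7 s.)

Convert to SI: v = 0.8976 AU/year = 4254.78 m/s.
For a circular orbit, v² = GM / r, so r = GM / v².
r = 1.41e+20 / (4254.78)² m ≈ 7.789e+12 m = 52.06 AU.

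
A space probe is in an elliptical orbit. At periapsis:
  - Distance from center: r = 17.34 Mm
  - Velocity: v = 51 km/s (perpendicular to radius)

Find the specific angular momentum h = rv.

Convert to SI: r = 17.34 Mm = 1.734e+07 m; v = 51 km/s = 51000 m/s.
With v perpendicular to r, h = r · v.
h = 1.734e+07 · 51000 m²/s ≈ 8.843e+11 m²/s.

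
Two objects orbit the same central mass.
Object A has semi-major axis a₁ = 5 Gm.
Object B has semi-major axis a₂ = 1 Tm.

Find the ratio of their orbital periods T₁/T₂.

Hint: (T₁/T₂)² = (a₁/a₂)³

Convert to SI: a₁ = 5 Gm = 5e+09 m; a₂ = 1 Tm = 1e+12 m.
From Kepler's third law, (T₁/T₂)² = (a₁/a₂)³, so T₁/T₂ = (a₁/a₂)^(3/2).
a₁/a₂ = 5e+09 / 1e+12 = 0.005.
T₁/T₂ = (0.005)^(3/2) ≈ 0.0003536.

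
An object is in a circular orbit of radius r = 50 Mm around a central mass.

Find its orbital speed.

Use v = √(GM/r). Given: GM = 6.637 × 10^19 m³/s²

Convert to SI: r = 50 Mm = 5e+07 m.
For a circular orbit, gravity supplies the centripetal force, so v = √(GM / r).
v = √(6.637e+19 / 5e+07) m/s ≈ 1.152e+06 m/s = 1152 km/s.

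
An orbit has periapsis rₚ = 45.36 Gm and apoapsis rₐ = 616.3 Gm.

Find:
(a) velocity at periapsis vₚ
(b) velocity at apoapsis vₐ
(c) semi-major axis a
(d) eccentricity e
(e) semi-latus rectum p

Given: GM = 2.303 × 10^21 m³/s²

Convert to SI: rₚ = 45.36 Gm = 4.536e+10 m; rₐ = 616.3 Gm = 6.163e+11 m.
(a) With a = (rₚ + rₐ)/2 = 3.3083e+11 m, vₚ = √(GM (2/rₚ − 1/a)) = √(2.303e+21 · (2/4.536e+10 − 1/3.3083e+11)) m/s ≈ 3.075e+05 m/s
(b) With a = (rₚ + rₐ)/2 = 3.3083e+11 m, vₐ = √(GM (2/rₐ − 1/a)) = √(2.303e+21 · (2/6.163e+11 − 1/3.3083e+11)) m/s ≈ 2.264e+04 m/s
(c) a = (rₚ + rₐ)/2 = (4.536e+10 + 6.163e+11)/2 ≈ 3.308e+11 m
(d) e = (rₐ − rₚ)/(rₐ + rₚ) = (6.163e+11 − 4.536e+10)/(6.163e+11 + 4.536e+10) ≈ 0.8629
(e) From a = (rₚ + rₐ)/2 = 3.3083e+11 m and e = (rₐ − rₚ)/(rₐ + rₚ) = 0.86289, p = a(1 − e²) = 3.3083e+11 · (1 − (0.86289)²) ≈ 8.45e+10 m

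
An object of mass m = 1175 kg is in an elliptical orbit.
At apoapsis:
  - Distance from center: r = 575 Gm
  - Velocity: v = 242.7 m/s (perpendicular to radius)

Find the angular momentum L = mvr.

Convert to SI: r = 575 Gm = 5.75e+11 m.
Since v is perpendicular to r, L = m · v · r.
L = 1175 · 242.7 · 5.75e+11 kg·m²/s ≈ 1.64e+17 kg·m²/s.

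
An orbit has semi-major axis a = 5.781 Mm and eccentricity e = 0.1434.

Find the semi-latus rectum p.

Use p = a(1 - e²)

Convert to SI: a = 5.781 Mm = 5.781e+06 m.
p = a (1 − e²).
p = 5.781e+06 · (1 − (0.1434)²) = 5.781e+06 · 0.979436 ≈ 5.662e+06 m = 5.662 Mm.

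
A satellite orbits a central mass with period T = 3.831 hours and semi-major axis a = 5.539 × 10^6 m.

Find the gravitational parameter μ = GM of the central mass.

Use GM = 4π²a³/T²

Convert to SI: T = 3.831 hours = 13791.6 s.
GM = 4π² · a³ / T².
GM = 4π² · (5.539e+06)³ / (13791.6)² m³/s² ≈ 3.527e+13 m³/s² = 3.527 × 10^13 m³/s².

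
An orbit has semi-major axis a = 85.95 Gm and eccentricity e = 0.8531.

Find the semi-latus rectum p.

Convert to SI: a = 85.95 Gm = 8.595e+10 m.
p = a (1 − e²).
p = 8.595e+10 · (1 − (0.8531)²) = 8.595e+10 · 0.27222 ≈ 2.34e+10 m = 23.4 Gm.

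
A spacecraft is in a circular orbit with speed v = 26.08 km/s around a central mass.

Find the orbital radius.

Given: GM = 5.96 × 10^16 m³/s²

Convert to SI: v = 26.08 km/s = 26080 m/s.
For a circular orbit, v² = GM / r, so r = GM / v².
r = 5.96e+16 / (26080)² m ≈ 8.763e+07 m = 87.63 Mm.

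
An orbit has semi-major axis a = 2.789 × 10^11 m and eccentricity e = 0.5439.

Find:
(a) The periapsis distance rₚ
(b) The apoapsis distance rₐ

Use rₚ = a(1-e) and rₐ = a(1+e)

(a) rₚ = a(1 − e) = 2.789e+11 · (1 − 0.5439) = 2.789e+11 · 0.4561 ≈ 1.272e+11 m = 1.272 × 10^11 m.
(b) rₐ = a(1 + e) = 2.789e+11 · (1 + 0.5439) = 2.789e+11 · 1.5439 ≈ 4.306e+11 m = 4.306 × 10^11 m.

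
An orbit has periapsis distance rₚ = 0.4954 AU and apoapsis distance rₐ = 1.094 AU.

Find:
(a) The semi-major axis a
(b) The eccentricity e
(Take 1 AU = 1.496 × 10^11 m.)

Convert to SI: rₚ = 0.4954 AU = 7.41118e+10 m; rₐ = 1.094 AU = 1.63662e+11 m.
(a) a = (rₚ + rₐ) / 2 = (7.41118e+10 + 1.63662e+11) / 2 ≈ 1.189e+11 m = 0.7947 AU.
(b) e = (rₐ − rₚ) / (rₐ + rₚ) = (1.63662e+11 − 7.41118e+10) / (1.63662e+11 + 7.41118e+10) ≈ 0.3766.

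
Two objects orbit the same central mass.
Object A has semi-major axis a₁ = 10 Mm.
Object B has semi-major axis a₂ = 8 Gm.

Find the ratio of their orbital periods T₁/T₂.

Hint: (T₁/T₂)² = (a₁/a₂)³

Convert to SI: a₁ = 10 Mm = 1e+07 m; a₂ = 8 Gm = 8e+09 m.
From Kepler's third law, (T₁/T₂)² = (a₁/a₂)³, so T₁/T₂ = (a₁/a₂)^(3/2).
a₁/a₂ = 1e+07 / 8e+09 = 0.00125.
T₁/T₂ = (0.00125)^(3/2) ≈ 4.419e-05.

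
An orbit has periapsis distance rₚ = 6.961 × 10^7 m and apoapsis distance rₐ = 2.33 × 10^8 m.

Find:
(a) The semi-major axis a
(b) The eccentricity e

(a) a = (rₚ + rₐ) / 2 = (6.961e+07 + 2.33e+08) / 2 ≈ 1.513e+08 m = 1.513 × 10^8 m.
(b) e = (rₐ − rₚ) / (rₐ + rₚ) = (2.33e+08 − 6.961e+07) / (2.33e+08 + 6.961e+07) ≈ 0.5399.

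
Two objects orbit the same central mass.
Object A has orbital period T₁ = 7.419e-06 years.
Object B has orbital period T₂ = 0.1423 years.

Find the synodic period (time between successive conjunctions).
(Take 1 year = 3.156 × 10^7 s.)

Convert to SI: T₁ = 7.419e-06 years = 234.144 s; T₂ = 0.1423 years = 4.49099e+06 s.
T_syn = |T₁ · T₂ / (T₁ − T₂)|.
T_syn = |234.144 · 4.49099e+06 / (234.144 − 4.49099e+06)| s ≈ 234.2 s = 7.419e-06 years.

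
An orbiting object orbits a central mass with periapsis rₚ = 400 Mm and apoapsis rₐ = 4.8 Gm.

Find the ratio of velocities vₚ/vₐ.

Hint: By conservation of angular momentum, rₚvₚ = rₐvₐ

Convert to SI: rₚ = 400 Mm = 4e+08 m; rₐ = 4.8 Gm = 4.8e+09 m.
Conservation of angular momentum gives rₚvₚ = rₐvₐ, so vₚ/vₐ = rₐ/rₚ.
vₚ/vₐ = 4.8e+09 / 4e+08 ≈ 12.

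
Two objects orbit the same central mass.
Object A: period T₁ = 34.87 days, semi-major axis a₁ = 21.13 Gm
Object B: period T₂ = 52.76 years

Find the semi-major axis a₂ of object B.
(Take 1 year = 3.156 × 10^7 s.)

Convert to SI: T₁ = 34.87 days = 3.01277e+06 s; a₁ = 21.13 Gm = 2.113e+10 m; T₂ = 52.76 years = 1.66511e+09 s.
Kepler's third law: (T₁/T₂)² = (a₁/a₂)³ ⇒ a₂ = a₁ · (T₂/T₁)^(2/3).
T₂/T₁ = 1.66511e+09 / 3.01277e+06 = 552.683.
a₂ = 2.113e+10 · (552.683)^(2/3) m ≈ 1.423e+12 m = 1.423 Tm.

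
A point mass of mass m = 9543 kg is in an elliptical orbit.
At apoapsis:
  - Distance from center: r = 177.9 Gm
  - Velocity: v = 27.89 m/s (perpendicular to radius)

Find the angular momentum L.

Convert to SI: r = 177.9 Gm = 1.779e+11 m.
Since v is perpendicular to r, L = m · v · r.
L = 9543 · 27.89 · 1.779e+11 kg·m²/s ≈ 4.735e+16 kg·m²/s.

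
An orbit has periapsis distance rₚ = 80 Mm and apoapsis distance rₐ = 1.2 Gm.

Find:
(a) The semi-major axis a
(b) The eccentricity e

Convert to SI: rₚ = 80 Mm = 8e+07 m; rₐ = 1.2 Gm = 1.2e+09 m.
(a) a = (rₚ + rₐ) / 2 = (8e+07 + 1.2e+09) / 2 ≈ 6.4e+08 m = 640 Mm.
(b) e = (rₐ − rₚ) / (rₐ + rₚ) = (1.2e+09 − 8e+07) / (1.2e+09 + 8e+07) ≈ 0.875.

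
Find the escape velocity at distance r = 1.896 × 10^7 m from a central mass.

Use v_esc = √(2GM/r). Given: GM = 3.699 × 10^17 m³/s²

Escape velocity comes from setting total energy to zero: ½v² − GM/r = 0 ⇒ v_esc = √(2GM / r).
v_esc = √(2 · 3.699e+17 / 1.896e+07) m/s ≈ 1.975e+05 m/s = 197.5 km/s.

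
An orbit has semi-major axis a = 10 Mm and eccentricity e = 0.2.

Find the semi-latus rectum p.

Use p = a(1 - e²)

Convert to SI: a = 10 Mm = 1e+07 m.
p = a (1 − e²).
p = 1e+07 · (1 − (0.2)²) = 1e+07 · 0.96 ≈ 9.6e+06 m = 9.6 Mm.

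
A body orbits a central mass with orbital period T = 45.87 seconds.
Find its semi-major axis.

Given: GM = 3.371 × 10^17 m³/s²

Invert Kepler's third law: a = (GM · T² / (4π²))^(1/3).
Substituting T = 45.87 s and GM = 3.371e+17 m³/s²:
a = (3.371e+17 · (45.87)² / (4π²))^(1/3) m
a ≈ 2.619e+06 m = 2.619 Mm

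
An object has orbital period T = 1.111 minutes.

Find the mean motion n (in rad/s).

Convert to SI: T = 1.111 minutes = 66.66 s.
n = 2π / T.
n = 2π / 66.66 s ≈ 0.09426 rad/s.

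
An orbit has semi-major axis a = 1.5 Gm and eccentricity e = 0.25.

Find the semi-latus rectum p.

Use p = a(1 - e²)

Convert to SI: a = 1.5 Gm = 1.5e+09 m.
p = a (1 − e²).
p = 1.5e+09 · (1 − (0.25)²) = 1.5e+09 · 0.9375 ≈ 1.406e+09 m = 1.406 Gm.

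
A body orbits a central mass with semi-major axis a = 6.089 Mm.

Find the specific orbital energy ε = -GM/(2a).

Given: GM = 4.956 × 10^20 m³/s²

Convert to SI: a = 6.089 Mm = 6.089e+06 m.
ε = −GM / (2a).
ε = −4.956e+20 / (2 · 6.089e+06) J/kg ≈ -4.07e+13 J/kg = -4.07e+04 GJ/kg.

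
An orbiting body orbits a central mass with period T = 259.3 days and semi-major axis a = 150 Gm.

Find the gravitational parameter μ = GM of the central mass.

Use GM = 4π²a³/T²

Convert to SI: T = 259.3 days = 2.24035e+07 s; a = 150 Gm = 1.5e+11 m.
GM = 4π² · a³ / T².
GM = 4π² · (1.5e+11)³ / (2.24035e+07)² m³/s² ≈ 2.655e+20 m³/s² = 2.655 × 10^20 m³/s².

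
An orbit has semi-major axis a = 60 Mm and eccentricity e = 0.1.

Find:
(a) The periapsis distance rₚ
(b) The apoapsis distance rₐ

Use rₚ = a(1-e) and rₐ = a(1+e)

Convert to SI: a = 60 Mm = 6e+07 m.
(a) rₚ = a(1 − e) = 6e+07 · (1 − 0.1) = 6e+07 · 0.9 ≈ 5.4e+07 m = 54 Mm.
(b) rₐ = a(1 + e) = 6e+07 · (1 + 0.1) = 6e+07 · 1.1 ≈ 6.6e+07 m = 66 Mm.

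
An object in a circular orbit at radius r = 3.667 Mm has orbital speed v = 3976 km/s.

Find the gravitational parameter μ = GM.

Convert to SI: r = 3.667 Mm = 3.667e+06 m; v = 3976 km/s = 3.976e+06 m/s.
For a circular orbit v² = GM/r, so GM = v² · r.
GM = (3.976e+06)² · 3.667e+06 m³/s² ≈ 5.797e+19 m³/s² = 5.797 × 10^19 m³/s².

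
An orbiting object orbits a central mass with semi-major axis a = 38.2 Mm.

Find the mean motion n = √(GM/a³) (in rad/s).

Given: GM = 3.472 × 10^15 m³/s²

Convert to SI: a = 38.2 Mm = 3.82e+07 m.
n = √(GM / a³).
n = √(3.472e+15 / (3.82e+07)³) rad/s ≈ 0.0002496 rad/s.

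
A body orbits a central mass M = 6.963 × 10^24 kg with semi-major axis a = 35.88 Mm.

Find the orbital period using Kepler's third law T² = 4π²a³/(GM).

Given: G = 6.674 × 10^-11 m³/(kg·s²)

Convert to SI: a = 35.88 Mm = 3.588e+07 m.
GM = G · M = 6.674e-11 · 6.963e+24 = 4.64711e+14 m³/s².
Kepler's third law: T = 2π √(a³ / GM).
Substituting a = 3.588e+07 m and GM = 4.64711e+14 m³/s²:
T = 2π √((3.588e+07)³ / 4.64711e+14) s
T ≈ 6.264e+04 s = 17.4 hours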